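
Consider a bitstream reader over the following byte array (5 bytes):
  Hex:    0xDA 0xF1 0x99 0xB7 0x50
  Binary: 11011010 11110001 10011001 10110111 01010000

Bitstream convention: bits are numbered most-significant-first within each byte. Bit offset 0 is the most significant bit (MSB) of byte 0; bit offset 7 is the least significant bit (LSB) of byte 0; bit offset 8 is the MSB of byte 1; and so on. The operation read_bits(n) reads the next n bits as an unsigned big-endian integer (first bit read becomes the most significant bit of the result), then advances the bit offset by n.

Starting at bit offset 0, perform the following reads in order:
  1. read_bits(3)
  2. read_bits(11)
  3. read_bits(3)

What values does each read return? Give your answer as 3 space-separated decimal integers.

Answer: 6 1724 3

Derivation:
Read 1: bits[0:3] width=3 -> value=6 (bin 110); offset now 3 = byte 0 bit 3; 37 bits remain
Read 2: bits[3:14] width=11 -> value=1724 (bin 11010111100); offset now 14 = byte 1 bit 6; 26 bits remain
Read 3: bits[14:17] width=3 -> value=3 (bin 011); offset now 17 = byte 2 bit 1; 23 bits remain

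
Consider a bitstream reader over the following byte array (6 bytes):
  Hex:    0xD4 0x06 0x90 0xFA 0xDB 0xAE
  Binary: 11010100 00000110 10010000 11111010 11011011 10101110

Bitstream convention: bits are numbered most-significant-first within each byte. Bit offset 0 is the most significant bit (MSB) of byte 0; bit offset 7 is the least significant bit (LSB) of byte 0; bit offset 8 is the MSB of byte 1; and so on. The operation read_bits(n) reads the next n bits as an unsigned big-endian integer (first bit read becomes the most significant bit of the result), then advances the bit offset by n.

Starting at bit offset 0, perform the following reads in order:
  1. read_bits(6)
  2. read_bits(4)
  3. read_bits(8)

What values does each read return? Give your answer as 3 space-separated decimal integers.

Read 1: bits[0:6] width=6 -> value=53 (bin 110101); offset now 6 = byte 0 bit 6; 42 bits remain
Read 2: bits[6:10] width=4 -> value=0 (bin 0000); offset now 10 = byte 1 bit 2; 38 bits remain
Read 3: bits[10:18] width=8 -> value=26 (bin 00011010); offset now 18 = byte 2 bit 2; 30 bits remain

Answer: 53 0 26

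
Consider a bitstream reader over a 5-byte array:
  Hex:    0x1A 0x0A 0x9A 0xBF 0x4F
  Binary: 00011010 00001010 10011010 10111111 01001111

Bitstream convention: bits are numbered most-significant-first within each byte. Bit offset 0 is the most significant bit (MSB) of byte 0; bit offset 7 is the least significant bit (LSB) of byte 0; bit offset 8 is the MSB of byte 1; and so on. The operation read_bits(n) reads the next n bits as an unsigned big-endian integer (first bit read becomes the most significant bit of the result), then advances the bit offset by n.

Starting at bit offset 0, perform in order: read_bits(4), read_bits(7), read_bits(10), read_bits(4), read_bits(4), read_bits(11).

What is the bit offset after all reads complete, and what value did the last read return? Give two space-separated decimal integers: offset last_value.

Answer: 40 1871

Derivation:
Read 1: bits[0:4] width=4 -> value=1 (bin 0001); offset now 4 = byte 0 bit 4; 36 bits remain
Read 2: bits[4:11] width=7 -> value=80 (bin 1010000); offset now 11 = byte 1 bit 3; 29 bits remain
Read 3: bits[11:21] width=10 -> value=339 (bin 0101010011); offset now 21 = byte 2 bit 5; 19 bits remain
Read 4: bits[21:25] width=4 -> value=5 (bin 0101); offset now 25 = byte 3 bit 1; 15 bits remain
Read 5: bits[25:29] width=4 -> value=7 (bin 0111); offset now 29 = byte 3 bit 5; 11 bits remain
Read 6: bits[29:40] width=11 -> value=1871 (bin 11101001111); offset now 40 = byte 5 bit 0; 0 bits remain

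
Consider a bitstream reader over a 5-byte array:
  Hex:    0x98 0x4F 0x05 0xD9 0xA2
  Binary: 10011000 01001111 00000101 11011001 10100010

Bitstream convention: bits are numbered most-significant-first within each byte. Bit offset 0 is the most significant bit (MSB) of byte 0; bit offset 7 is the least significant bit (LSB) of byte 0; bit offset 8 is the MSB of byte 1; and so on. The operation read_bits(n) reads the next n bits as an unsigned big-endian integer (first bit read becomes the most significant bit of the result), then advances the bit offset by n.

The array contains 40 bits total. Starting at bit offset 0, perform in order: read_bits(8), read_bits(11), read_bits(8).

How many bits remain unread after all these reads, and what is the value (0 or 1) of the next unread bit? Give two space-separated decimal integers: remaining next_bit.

Answer: 13 1

Derivation:
Read 1: bits[0:8] width=8 -> value=152 (bin 10011000); offset now 8 = byte 1 bit 0; 32 bits remain
Read 2: bits[8:19] width=11 -> value=632 (bin 01001111000); offset now 19 = byte 2 bit 3; 21 bits remain
Read 3: bits[19:27] width=8 -> value=46 (bin 00101110); offset now 27 = byte 3 bit 3; 13 bits remain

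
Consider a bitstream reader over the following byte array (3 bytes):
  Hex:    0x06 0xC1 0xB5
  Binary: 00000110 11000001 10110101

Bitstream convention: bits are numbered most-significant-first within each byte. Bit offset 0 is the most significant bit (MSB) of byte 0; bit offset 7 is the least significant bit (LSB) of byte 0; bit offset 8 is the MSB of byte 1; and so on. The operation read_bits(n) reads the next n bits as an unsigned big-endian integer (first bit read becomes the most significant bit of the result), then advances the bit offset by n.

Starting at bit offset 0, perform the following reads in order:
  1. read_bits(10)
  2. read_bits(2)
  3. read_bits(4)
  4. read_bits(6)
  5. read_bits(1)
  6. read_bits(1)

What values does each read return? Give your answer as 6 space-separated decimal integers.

Answer: 27 0 1 45 0 1

Derivation:
Read 1: bits[0:10] width=10 -> value=27 (bin 0000011011); offset now 10 = byte 1 bit 2; 14 bits remain
Read 2: bits[10:12] width=2 -> value=0 (bin 00); offset now 12 = byte 1 bit 4; 12 bits remain
Read 3: bits[12:16] width=4 -> value=1 (bin 0001); offset now 16 = byte 2 bit 0; 8 bits remain
Read 4: bits[16:22] width=6 -> value=45 (bin 101101); offset now 22 = byte 2 bit 6; 2 bits remain
Read 5: bits[22:23] width=1 -> value=0 (bin 0); offset now 23 = byte 2 bit 7; 1 bits remain
Read 6: bits[23:24] width=1 -> value=1 (bin 1); offset now 24 = byte 3 bit 0; 0 bits remain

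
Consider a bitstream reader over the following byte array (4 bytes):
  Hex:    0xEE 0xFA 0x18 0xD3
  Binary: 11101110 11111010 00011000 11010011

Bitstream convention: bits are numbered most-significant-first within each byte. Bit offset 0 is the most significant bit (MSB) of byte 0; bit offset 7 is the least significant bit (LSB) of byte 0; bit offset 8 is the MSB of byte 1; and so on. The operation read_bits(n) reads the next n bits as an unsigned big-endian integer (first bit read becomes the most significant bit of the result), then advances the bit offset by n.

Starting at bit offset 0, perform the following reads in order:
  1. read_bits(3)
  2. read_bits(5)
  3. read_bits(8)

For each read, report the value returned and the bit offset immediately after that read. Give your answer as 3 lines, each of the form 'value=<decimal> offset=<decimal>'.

Answer: value=7 offset=3
value=14 offset=8
value=250 offset=16

Derivation:
Read 1: bits[0:3] width=3 -> value=7 (bin 111); offset now 3 = byte 0 bit 3; 29 bits remain
Read 2: bits[3:8] width=5 -> value=14 (bin 01110); offset now 8 = byte 1 bit 0; 24 bits remain
Read 3: bits[8:16] width=8 -> value=250 (bin 11111010); offset now 16 = byte 2 bit 0; 16 bits remain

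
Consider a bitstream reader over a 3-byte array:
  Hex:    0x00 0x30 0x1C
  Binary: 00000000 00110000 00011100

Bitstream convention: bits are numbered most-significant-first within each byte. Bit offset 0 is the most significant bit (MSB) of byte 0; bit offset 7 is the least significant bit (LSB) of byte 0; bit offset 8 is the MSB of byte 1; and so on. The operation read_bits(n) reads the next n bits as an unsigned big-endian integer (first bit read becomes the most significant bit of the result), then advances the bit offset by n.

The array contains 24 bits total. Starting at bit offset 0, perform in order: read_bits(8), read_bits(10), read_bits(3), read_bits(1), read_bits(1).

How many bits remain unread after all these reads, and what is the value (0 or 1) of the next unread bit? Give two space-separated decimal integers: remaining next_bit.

Answer: 1 0

Derivation:
Read 1: bits[0:8] width=8 -> value=0 (bin 00000000); offset now 8 = byte 1 bit 0; 16 bits remain
Read 2: bits[8:18] width=10 -> value=192 (bin 0011000000); offset now 18 = byte 2 bit 2; 6 bits remain
Read 3: bits[18:21] width=3 -> value=3 (bin 011); offset now 21 = byte 2 bit 5; 3 bits remain
Read 4: bits[21:22] width=1 -> value=1 (bin 1); offset now 22 = byte 2 bit 6; 2 bits remain
Read 5: bits[22:23] width=1 -> value=0 (bin 0); offset now 23 = byte 2 bit 7; 1 bits remain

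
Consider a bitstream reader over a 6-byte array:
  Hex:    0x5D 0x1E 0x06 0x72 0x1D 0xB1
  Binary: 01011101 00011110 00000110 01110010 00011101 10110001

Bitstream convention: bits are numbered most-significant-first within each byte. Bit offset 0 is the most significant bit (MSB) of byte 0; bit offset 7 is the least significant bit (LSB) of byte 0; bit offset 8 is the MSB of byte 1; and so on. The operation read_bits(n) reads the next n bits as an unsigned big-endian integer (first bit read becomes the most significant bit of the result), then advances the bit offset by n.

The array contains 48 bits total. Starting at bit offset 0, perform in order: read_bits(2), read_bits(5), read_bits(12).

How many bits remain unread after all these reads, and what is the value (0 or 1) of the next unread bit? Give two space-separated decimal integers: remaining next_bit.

Answer: 29 0

Derivation:
Read 1: bits[0:2] width=2 -> value=1 (bin 01); offset now 2 = byte 0 bit 2; 46 bits remain
Read 2: bits[2:7] width=5 -> value=14 (bin 01110); offset now 7 = byte 0 bit 7; 41 bits remain
Read 3: bits[7:19] width=12 -> value=2288 (bin 100011110000); offset now 19 = byte 2 bit 3; 29 bits remain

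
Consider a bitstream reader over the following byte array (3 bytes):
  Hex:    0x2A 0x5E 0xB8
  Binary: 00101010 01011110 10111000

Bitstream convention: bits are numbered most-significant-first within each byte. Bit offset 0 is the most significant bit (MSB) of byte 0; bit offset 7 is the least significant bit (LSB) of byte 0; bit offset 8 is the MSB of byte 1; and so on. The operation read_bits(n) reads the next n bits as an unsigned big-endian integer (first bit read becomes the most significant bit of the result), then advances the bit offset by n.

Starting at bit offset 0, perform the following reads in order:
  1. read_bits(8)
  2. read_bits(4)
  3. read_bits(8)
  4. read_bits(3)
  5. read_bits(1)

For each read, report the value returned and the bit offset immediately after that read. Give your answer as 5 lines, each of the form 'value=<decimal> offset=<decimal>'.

Read 1: bits[0:8] width=8 -> value=42 (bin 00101010); offset now 8 = byte 1 bit 0; 16 bits remain
Read 2: bits[8:12] width=4 -> value=5 (bin 0101); offset now 12 = byte 1 bit 4; 12 bits remain
Read 3: bits[12:20] width=8 -> value=235 (bin 11101011); offset now 20 = byte 2 bit 4; 4 bits remain
Read 4: bits[20:23] width=3 -> value=4 (bin 100); offset now 23 = byte 2 bit 7; 1 bits remain
Read 5: bits[23:24] width=1 -> value=0 (bin 0); offset now 24 = byte 3 bit 0; 0 bits remain

Answer: value=42 offset=8
value=5 offset=12
value=235 offset=20
value=4 offset=23
value=0 offset=24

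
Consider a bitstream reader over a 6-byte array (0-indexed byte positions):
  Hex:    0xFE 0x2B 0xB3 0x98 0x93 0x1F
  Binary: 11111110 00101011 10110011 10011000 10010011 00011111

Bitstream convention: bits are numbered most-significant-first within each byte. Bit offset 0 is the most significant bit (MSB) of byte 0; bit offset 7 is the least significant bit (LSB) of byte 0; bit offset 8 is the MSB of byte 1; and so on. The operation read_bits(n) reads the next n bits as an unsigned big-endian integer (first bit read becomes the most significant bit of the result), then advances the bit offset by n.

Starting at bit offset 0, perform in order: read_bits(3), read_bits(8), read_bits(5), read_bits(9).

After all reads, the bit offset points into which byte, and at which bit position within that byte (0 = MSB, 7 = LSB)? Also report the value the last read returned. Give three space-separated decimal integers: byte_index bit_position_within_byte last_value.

Answer: 3 1 359

Derivation:
Read 1: bits[0:3] width=3 -> value=7 (bin 111); offset now 3 = byte 0 bit 3; 45 bits remain
Read 2: bits[3:11] width=8 -> value=241 (bin 11110001); offset now 11 = byte 1 bit 3; 37 bits remain
Read 3: bits[11:16] width=5 -> value=11 (bin 01011); offset now 16 = byte 2 bit 0; 32 bits remain
Read 4: bits[16:25] width=9 -> value=359 (bin 101100111); offset now 25 = byte 3 bit 1; 23 bits remain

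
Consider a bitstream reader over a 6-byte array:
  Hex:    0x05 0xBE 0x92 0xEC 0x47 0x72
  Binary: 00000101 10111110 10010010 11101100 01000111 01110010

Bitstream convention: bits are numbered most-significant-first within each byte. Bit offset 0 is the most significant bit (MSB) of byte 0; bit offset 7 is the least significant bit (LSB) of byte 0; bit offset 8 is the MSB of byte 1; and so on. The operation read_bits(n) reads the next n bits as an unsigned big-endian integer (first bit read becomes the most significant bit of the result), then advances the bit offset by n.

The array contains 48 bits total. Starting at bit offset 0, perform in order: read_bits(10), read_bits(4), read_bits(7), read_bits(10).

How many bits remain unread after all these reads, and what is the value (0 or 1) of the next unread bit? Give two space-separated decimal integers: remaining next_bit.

Read 1: bits[0:10] width=10 -> value=22 (bin 0000010110); offset now 10 = byte 1 bit 2; 38 bits remain
Read 2: bits[10:14] width=4 -> value=15 (bin 1111); offset now 14 = byte 1 bit 6; 34 bits remain
Read 3: bits[14:21] width=7 -> value=82 (bin 1010010); offset now 21 = byte 2 bit 5; 27 bits remain
Read 4: bits[21:31] width=10 -> value=374 (bin 0101110110); offset now 31 = byte 3 bit 7; 17 bits remain

Answer: 17 0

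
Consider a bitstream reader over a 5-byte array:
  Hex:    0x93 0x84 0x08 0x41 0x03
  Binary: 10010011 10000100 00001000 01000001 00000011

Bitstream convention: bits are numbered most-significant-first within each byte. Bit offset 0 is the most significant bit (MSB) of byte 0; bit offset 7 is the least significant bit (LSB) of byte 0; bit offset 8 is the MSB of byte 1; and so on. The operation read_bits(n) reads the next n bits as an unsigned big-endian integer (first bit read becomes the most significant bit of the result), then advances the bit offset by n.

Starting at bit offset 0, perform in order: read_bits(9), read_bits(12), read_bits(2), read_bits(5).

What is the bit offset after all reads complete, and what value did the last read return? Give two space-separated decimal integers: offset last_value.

Read 1: bits[0:9] width=9 -> value=295 (bin 100100111); offset now 9 = byte 1 bit 1; 31 bits remain
Read 2: bits[9:21] width=12 -> value=129 (bin 000010000001); offset now 21 = byte 2 bit 5; 19 bits remain
Read 3: bits[21:23] width=2 -> value=0 (bin 00); offset now 23 = byte 2 bit 7; 17 bits remain
Read 4: bits[23:28] width=5 -> value=4 (bin 00100); offset now 28 = byte 3 bit 4; 12 bits remain

Answer: 28 4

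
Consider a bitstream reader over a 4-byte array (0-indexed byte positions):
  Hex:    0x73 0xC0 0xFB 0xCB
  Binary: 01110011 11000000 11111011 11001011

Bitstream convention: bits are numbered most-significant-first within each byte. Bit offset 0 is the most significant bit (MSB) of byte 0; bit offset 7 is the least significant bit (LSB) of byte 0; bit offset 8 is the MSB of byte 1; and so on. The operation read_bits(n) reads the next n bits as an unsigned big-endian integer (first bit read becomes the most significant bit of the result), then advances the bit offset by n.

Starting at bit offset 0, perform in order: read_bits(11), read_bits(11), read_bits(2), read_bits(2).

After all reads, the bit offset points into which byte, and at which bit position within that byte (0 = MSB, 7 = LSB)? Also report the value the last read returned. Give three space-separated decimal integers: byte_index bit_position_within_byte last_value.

Read 1: bits[0:11] width=11 -> value=926 (bin 01110011110); offset now 11 = byte 1 bit 3; 21 bits remain
Read 2: bits[11:22] width=11 -> value=62 (bin 00000111110); offset now 22 = byte 2 bit 6; 10 bits remain
Read 3: bits[22:24] width=2 -> value=3 (bin 11); offset now 24 = byte 3 bit 0; 8 bits remain
Read 4: bits[24:26] width=2 -> value=3 (bin 11); offset now 26 = byte 3 bit 2; 6 bits remain

Answer: 3 2 3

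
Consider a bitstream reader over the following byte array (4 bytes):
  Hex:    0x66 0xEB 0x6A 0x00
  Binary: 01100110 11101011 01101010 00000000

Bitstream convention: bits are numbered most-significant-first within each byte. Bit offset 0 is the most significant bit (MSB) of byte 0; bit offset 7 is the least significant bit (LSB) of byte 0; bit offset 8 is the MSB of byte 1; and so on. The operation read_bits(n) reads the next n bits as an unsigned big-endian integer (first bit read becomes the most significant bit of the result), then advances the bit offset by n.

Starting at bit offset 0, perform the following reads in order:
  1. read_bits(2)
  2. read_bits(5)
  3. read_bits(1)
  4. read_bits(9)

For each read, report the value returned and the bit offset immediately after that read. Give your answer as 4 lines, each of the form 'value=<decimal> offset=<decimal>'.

Read 1: bits[0:2] width=2 -> value=1 (bin 01); offset now 2 = byte 0 bit 2; 30 bits remain
Read 2: bits[2:7] width=5 -> value=19 (bin 10011); offset now 7 = byte 0 bit 7; 25 bits remain
Read 3: bits[7:8] width=1 -> value=0 (bin 0); offset now 8 = byte 1 bit 0; 24 bits remain
Read 4: bits[8:17] width=9 -> value=470 (bin 111010110); offset now 17 = byte 2 bit 1; 15 bits remain

Answer: value=1 offset=2
value=19 offset=7
value=0 offset=8
value=470 offset=17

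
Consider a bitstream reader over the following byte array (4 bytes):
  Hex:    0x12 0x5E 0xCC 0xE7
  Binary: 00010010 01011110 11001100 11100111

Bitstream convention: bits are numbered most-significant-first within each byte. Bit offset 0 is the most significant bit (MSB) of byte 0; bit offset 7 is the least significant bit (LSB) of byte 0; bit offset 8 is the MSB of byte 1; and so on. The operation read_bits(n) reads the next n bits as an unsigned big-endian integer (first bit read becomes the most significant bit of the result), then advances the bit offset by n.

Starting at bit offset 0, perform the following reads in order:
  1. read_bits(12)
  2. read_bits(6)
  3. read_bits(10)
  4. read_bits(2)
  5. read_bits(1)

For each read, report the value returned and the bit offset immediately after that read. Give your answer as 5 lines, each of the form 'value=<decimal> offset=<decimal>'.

Read 1: bits[0:12] width=12 -> value=293 (bin 000100100101); offset now 12 = byte 1 bit 4; 20 bits remain
Read 2: bits[12:18] width=6 -> value=59 (bin 111011); offset now 18 = byte 2 bit 2; 14 bits remain
Read 3: bits[18:28] width=10 -> value=206 (bin 0011001110); offset now 28 = byte 3 bit 4; 4 bits remain
Read 4: bits[28:30] width=2 -> value=1 (bin 01); offset now 30 = byte 3 bit 6; 2 bits remain
Read 5: bits[30:31] width=1 -> value=1 (bin 1); offset now 31 = byte 3 bit 7; 1 bits remain

Answer: value=293 offset=12
value=59 offset=18
value=206 offset=28
value=1 offset=30
value=1 offset=31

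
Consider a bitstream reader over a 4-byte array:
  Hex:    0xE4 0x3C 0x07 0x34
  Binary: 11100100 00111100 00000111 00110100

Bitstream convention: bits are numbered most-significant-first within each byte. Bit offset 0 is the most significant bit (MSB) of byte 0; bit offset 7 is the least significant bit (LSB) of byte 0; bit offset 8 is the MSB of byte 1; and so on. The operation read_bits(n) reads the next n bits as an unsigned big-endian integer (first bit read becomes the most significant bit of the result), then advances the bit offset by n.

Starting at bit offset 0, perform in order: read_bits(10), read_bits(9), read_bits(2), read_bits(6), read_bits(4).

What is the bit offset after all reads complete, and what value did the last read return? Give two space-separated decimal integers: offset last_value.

Read 1: bits[0:10] width=10 -> value=912 (bin 1110010000); offset now 10 = byte 1 bit 2; 22 bits remain
Read 2: bits[10:19] width=9 -> value=480 (bin 111100000); offset now 19 = byte 2 bit 3; 13 bits remain
Read 3: bits[19:21] width=2 -> value=0 (bin 00); offset now 21 = byte 2 bit 5; 11 bits remain
Read 4: bits[21:27] width=6 -> value=57 (bin 111001); offset now 27 = byte 3 bit 3; 5 bits remain
Read 5: bits[27:31] width=4 -> value=10 (bin 1010); offset now 31 = byte 3 bit 7; 1 bits remain

Answer: 31 10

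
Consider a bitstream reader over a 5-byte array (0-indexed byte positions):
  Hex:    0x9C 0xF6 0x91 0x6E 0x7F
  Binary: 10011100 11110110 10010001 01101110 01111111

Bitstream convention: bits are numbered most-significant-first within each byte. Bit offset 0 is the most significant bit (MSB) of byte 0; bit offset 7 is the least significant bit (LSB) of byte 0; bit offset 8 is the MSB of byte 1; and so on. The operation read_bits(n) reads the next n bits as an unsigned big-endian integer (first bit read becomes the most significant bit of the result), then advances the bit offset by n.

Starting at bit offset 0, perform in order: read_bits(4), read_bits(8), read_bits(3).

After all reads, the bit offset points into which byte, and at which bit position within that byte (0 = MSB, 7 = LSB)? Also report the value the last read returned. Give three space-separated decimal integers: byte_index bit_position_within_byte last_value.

Read 1: bits[0:4] width=4 -> value=9 (bin 1001); offset now 4 = byte 0 bit 4; 36 bits remain
Read 2: bits[4:12] width=8 -> value=207 (bin 11001111); offset now 12 = byte 1 bit 4; 28 bits remain
Read 3: bits[12:15] width=3 -> value=3 (bin 011); offset now 15 = byte 1 bit 7; 25 bits remain

Answer: 1 7 3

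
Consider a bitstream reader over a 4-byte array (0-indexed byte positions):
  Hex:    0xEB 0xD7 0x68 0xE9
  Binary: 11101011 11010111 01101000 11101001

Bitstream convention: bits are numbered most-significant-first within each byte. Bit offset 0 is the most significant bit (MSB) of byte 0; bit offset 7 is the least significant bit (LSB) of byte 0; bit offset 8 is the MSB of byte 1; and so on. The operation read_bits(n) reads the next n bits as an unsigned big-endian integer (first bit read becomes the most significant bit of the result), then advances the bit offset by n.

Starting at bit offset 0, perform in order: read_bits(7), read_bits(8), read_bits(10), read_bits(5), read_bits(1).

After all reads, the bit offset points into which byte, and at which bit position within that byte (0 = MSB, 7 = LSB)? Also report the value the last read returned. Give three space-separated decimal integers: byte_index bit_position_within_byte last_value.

Read 1: bits[0:7] width=7 -> value=117 (bin 1110101); offset now 7 = byte 0 bit 7; 25 bits remain
Read 2: bits[7:15] width=8 -> value=235 (bin 11101011); offset now 15 = byte 1 bit 7; 17 bits remain
Read 3: bits[15:25] width=10 -> value=721 (bin 1011010001); offset now 25 = byte 3 bit 1; 7 bits remain
Read 4: bits[25:30] width=5 -> value=26 (bin 11010); offset now 30 = byte 3 bit 6; 2 bits remain
Read 5: bits[30:31] width=1 -> value=0 (bin 0); offset now 31 = byte 3 bit 7; 1 bits remain

Answer: 3 7 0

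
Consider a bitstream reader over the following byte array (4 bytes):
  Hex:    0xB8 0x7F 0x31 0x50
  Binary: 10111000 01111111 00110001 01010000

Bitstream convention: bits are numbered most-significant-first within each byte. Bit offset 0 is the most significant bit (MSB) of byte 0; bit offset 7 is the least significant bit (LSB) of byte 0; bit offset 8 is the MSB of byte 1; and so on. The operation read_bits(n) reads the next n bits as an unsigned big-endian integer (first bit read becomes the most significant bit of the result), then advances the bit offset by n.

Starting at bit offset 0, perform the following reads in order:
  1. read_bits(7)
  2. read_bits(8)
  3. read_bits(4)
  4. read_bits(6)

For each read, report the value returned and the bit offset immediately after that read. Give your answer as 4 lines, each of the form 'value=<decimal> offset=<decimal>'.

Read 1: bits[0:7] width=7 -> value=92 (bin 1011100); offset now 7 = byte 0 bit 7; 25 bits remain
Read 2: bits[7:15] width=8 -> value=63 (bin 00111111); offset now 15 = byte 1 bit 7; 17 bits remain
Read 3: bits[15:19] width=4 -> value=9 (bin 1001); offset now 19 = byte 2 bit 3; 13 bits remain
Read 4: bits[19:25] width=6 -> value=34 (bin 100010); offset now 25 = byte 3 bit 1; 7 bits remain

Answer: value=92 offset=7
value=63 offset=15
value=9 offset=19
value=34 offset=25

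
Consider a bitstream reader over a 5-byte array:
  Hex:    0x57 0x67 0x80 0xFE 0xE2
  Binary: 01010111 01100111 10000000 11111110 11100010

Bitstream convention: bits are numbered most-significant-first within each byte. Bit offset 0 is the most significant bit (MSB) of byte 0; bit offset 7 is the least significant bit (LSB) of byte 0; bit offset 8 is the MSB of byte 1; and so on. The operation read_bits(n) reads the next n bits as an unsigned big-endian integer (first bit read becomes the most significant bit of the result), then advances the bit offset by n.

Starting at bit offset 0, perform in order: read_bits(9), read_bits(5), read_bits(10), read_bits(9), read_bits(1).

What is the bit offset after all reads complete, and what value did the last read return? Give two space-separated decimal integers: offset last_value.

Answer: 34 1

Derivation:
Read 1: bits[0:9] width=9 -> value=174 (bin 010101110); offset now 9 = byte 1 bit 1; 31 bits remain
Read 2: bits[9:14] width=5 -> value=25 (bin 11001); offset now 14 = byte 1 bit 6; 26 bits remain
Read 3: bits[14:24] width=10 -> value=896 (bin 1110000000); offset now 24 = byte 3 bit 0; 16 bits remain
Read 4: bits[24:33] width=9 -> value=509 (bin 111111101); offset now 33 = byte 4 bit 1; 7 bits remain
Read 5: bits[33:34] width=1 -> value=1 (bin 1); offset now 34 = byte 4 bit 2; 6 bits remain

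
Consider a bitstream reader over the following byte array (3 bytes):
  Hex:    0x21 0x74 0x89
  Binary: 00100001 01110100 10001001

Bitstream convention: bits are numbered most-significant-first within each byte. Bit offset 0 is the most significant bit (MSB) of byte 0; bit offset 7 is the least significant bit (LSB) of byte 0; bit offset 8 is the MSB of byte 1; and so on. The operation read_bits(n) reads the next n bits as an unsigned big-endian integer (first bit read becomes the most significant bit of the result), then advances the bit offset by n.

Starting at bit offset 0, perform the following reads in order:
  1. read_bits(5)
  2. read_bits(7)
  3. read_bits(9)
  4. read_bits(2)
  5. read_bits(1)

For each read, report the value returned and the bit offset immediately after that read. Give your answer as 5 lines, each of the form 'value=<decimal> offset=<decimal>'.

Read 1: bits[0:5] width=5 -> value=4 (bin 00100); offset now 5 = byte 0 bit 5; 19 bits remain
Read 2: bits[5:12] width=7 -> value=23 (bin 0010111); offset now 12 = byte 1 bit 4; 12 bits remain
Read 3: bits[12:21] width=9 -> value=145 (bin 010010001); offset now 21 = byte 2 bit 5; 3 bits remain
Read 4: bits[21:23] width=2 -> value=0 (bin 00); offset now 23 = byte 2 bit 7; 1 bits remain
Read 5: bits[23:24] width=1 -> value=1 (bin 1); offset now 24 = byte 3 bit 0; 0 bits remain

Answer: value=4 offset=5
value=23 offset=12
value=145 offset=21
value=0 offset=23
value=1 offset=24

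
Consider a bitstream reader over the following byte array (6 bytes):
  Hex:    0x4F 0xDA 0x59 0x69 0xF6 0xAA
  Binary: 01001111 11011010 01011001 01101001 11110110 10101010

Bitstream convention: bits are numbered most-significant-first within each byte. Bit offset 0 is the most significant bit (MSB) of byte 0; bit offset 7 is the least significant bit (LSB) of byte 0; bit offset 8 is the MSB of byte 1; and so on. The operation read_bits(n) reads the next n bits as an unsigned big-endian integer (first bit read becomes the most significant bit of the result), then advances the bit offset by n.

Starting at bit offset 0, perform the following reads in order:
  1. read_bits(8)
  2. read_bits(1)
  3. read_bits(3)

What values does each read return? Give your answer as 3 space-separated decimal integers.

Read 1: bits[0:8] width=8 -> value=79 (bin 01001111); offset now 8 = byte 1 bit 0; 40 bits remain
Read 2: bits[8:9] width=1 -> value=1 (bin 1); offset now 9 = byte 1 bit 1; 39 bits remain
Read 3: bits[9:12] width=3 -> value=5 (bin 101); offset now 12 = byte 1 bit 4; 36 bits remain

Answer: 79 1 5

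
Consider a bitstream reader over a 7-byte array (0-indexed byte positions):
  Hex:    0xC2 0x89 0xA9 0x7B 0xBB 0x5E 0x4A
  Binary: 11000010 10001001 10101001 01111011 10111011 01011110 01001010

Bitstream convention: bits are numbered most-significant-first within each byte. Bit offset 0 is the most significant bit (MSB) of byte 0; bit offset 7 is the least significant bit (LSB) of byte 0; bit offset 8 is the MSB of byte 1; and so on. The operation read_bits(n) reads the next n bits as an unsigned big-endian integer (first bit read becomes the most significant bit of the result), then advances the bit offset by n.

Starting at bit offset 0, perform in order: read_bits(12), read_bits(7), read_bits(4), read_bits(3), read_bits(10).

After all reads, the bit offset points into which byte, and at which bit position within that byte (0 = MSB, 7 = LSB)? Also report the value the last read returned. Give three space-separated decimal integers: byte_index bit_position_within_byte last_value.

Answer: 4 4 955

Derivation:
Read 1: bits[0:12] width=12 -> value=3112 (bin 110000101000); offset now 12 = byte 1 bit 4; 44 bits remain
Read 2: bits[12:19] width=7 -> value=77 (bin 1001101); offset now 19 = byte 2 bit 3; 37 bits remain
Read 3: bits[19:23] width=4 -> value=4 (bin 0100); offset now 23 = byte 2 bit 7; 33 bits remain
Read 4: bits[23:26] width=3 -> value=5 (bin 101); offset now 26 = byte 3 bit 2; 30 bits remain
Read 5: bits[26:36] width=10 -> value=955 (bin 1110111011); offset now 36 = byte 4 bit 4; 20 bits remain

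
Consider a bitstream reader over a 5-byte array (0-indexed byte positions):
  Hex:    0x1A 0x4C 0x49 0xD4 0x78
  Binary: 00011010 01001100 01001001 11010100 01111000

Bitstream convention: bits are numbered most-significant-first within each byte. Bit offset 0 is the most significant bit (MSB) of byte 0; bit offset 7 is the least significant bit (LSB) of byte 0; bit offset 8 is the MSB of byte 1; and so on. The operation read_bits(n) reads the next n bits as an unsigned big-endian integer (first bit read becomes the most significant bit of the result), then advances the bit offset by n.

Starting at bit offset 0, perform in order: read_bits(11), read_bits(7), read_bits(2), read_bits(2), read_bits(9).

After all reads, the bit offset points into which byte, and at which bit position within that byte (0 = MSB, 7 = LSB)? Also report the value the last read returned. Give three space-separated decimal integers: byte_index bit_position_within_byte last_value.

Read 1: bits[0:11] width=11 -> value=210 (bin 00011010010); offset now 11 = byte 1 bit 3; 29 bits remain
Read 2: bits[11:18] width=7 -> value=49 (bin 0110001); offset now 18 = byte 2 bit 2; 22 bits remain
Read 3: bits[18:20] width=2 -> value=0 (bin 00); offset now 20 = byte 2 bit 4; 20 bits remain
Read 4: bits[20:22] width=2 -> value=2 (bin 10); offset now 22 = byte 2 bit 6; 18 bits remain
Read 5: bits[22:31] width=9 -> value=234 (bin 011101010); offset now 31 = byte 3 bit 7; 9 bits remain

Answer: 3 7 234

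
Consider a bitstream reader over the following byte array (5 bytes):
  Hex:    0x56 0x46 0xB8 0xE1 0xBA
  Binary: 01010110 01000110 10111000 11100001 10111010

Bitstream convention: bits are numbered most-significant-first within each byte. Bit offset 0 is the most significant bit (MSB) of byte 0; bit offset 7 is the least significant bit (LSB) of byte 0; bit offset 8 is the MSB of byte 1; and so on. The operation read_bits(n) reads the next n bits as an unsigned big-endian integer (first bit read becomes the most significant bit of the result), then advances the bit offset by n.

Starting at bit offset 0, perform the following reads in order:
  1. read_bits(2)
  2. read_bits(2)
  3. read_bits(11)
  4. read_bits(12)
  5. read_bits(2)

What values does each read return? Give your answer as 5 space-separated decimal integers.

Read 1: bits[0:2] width=2 -> value=1 (bin 01); offset now 2 = byte 0 bit 2; 38 bits remain
Read 2: bits[2:4] width=2 -> value=1 (bin 01); offset now 4 = byte 0 bit 4; 36 bits remain
Read 3: bits[4:15] width=11 -> value=803 (bin 01100100011); offset now 15 = byte 1 bit 7; 25 bits remain
Read 4: bits[15:27] width=12 -> value=1479 (bin 010111000111); offset now 27 = byte 3 bit 3; 13 bits remain
Read 5: bits[27:29] width=2 -> value=0 (bin 00); offset now 29 = byte 3 bit 5; 11 bits remain

Answer: 1 1 803 1479 0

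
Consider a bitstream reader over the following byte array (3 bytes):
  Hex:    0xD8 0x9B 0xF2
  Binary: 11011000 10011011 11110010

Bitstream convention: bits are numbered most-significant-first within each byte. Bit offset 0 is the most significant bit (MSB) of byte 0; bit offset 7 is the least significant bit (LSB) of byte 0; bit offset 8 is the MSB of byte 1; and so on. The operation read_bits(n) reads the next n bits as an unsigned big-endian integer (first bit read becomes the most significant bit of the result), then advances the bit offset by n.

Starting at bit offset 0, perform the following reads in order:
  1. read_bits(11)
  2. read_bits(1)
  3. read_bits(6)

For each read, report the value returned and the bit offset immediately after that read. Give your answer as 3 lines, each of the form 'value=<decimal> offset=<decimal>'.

Answer: value=1732 offset=11
value=1 offset=12
value=47 offset=18

Derivation:
Read 1: bits[0:11] width=11 -> value=1732 (bin 11011000100); offset now 11 = byte 1 bit 3; 13 bits remain
Read 2: bits[11:12] width=1 -> value=1 (bin 1); offset now 12 = byte 1 bit 4; 12 bits remain
Read 3: bits[12:18] width=6 -> value=47 (bin 101111); offset now 18 = byte 2 bit 2; 6 bits remain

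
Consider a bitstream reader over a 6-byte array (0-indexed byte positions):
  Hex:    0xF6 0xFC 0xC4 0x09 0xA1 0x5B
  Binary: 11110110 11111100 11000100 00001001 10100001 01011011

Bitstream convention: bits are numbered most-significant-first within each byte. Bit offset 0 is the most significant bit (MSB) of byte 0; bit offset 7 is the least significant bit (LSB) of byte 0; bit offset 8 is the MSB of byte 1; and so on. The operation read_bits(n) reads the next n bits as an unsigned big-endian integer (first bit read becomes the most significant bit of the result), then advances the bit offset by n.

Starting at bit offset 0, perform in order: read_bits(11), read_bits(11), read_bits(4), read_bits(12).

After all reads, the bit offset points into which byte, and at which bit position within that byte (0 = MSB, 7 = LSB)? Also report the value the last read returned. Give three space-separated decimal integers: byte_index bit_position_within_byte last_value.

Read 1: bits[0:11] width=11 -> value=1975 (bin 11110110111); offset now 11 = byte 1 bit 3; 37 bits remain
Read 2: bits[11:22] width=11 -> value=1841 (bin 11100110001); offset now 22 = byte 2 bit 6; 26 bits remain
Read 3: bits[22:26] width=4 -> value=0 (bin 0000); offset now 26 = byte 3 bit 2; 22 bits remain
Read 4: bits[26:38] width=12 -> value=616 (bin 001001101000); offset now 38 = byte 4 bit 6; 10 bits remain

Answer: 4 6 616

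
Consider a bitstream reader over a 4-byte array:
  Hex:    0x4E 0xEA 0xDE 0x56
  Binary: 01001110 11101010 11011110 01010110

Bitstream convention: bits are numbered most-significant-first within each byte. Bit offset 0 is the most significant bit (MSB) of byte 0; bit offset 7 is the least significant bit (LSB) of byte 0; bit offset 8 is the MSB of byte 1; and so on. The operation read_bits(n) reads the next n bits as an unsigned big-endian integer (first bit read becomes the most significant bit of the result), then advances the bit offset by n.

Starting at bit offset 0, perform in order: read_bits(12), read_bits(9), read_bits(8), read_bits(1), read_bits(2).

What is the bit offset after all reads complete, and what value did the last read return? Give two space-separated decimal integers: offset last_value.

Answer: 32 2

Derivation:
Read 1: bits[0:12] width=12 -> value=1262 (bin 010011101110); offset now 12 = byte 1 bit 4; 20 bits remain
Read 2: bits[12:21] width=9 -> value=347 (bin 101011011); offset now 21 = byte 2 bit 5; 11 bits remain
Read 3: bits[21:29] width=8 -> value=202 (bin 11001010); offset now 29 = byte 3 bit 5; 3 bits remain
Read 4: bits[29:30] width=1 -> value=1 (bin 1); offset now 30 = byte 3 bit 6; 2 bits remain
Read 5: bits[30:32] width=2 -> value=2 (bin 10); offset now 32 = byte 4 bit 0; 0 bits remain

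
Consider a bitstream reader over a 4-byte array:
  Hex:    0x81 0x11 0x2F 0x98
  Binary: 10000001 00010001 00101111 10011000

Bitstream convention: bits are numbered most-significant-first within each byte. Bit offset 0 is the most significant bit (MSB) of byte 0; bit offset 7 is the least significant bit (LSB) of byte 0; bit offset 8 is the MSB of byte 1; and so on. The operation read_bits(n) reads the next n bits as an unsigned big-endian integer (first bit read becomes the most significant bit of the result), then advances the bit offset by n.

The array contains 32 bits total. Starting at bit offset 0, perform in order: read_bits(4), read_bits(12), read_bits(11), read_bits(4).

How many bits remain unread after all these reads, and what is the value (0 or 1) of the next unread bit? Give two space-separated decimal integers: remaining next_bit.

Answer: 1 0

Derivation:
Read 1: bits[0:4] width=4 -> value=8 (bin 1000); offset now 4 = byte 0 bit 4; 28 bits remain
Read 2: bits[4:16] width=12 -> value=273 (bin 000100010001); offset now 16 = byte 2 bit 0; 16 bits remain
Read 3: bits[16:27] width=11 -> value=380 (bin 00101111100); offset now 27 = byte 3 bit 3; 5 bits remain
Read 4: bits[27:31] width=4 -> value=12 (bin 1100); offset now 31 = byte 3 bit 7; 1 bits remain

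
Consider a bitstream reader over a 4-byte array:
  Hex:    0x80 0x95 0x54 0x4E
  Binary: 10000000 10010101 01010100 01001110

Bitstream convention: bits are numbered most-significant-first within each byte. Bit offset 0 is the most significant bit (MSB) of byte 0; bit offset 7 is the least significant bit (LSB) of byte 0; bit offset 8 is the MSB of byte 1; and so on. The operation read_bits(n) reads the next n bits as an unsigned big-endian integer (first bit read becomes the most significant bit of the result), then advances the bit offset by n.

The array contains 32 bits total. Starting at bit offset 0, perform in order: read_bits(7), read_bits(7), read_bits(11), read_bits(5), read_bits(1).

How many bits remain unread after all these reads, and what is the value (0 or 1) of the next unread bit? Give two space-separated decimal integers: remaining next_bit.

Answer: 1 0

Derivation:
Read 1: bits[0:7] width=7 -> value=64 (bin 1000000); offset now 7 = byte 0 bit 7; 25 bits remain
Read 2: bits[7:14] width=7 -> value=37 (bin 0100101); offset now 14 = byte 1 bit 6; 18 bits remain
Read 3: bits[14:25] width=11 -> value=680 (bin 01010101000); offset now 25 = byte 3 bit 1; 7 bits remain
Read 4: bits[25:30] width=5 -> value=19 (bin 10011); offset now 30 = byte 3 bit 6; 2 bits remain
Read 5: bits[30:31] width=1 -> value=1 (bin 1); offset now 31 = byte 3 bit 7; 1 bits remain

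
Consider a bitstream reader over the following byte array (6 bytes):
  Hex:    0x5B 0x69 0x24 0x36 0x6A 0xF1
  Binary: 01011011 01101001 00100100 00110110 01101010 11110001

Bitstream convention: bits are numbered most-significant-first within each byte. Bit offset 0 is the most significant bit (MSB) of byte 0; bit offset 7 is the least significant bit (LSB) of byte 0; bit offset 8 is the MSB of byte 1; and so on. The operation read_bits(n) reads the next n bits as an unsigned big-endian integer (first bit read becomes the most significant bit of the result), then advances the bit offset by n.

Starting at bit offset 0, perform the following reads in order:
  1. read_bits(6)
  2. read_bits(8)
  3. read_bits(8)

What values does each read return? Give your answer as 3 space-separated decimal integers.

Answer: 22 218 73

Derivation:
Read 1: bits[0:6] width=6 -> value=22 (bin 010110); offset now 6 = byte 0 bit 6; 42 bits remain
Read 2: bits[6:14] width=8 -> value=218 (bin 11011010); offset now 14 = byte 1 bit 6; 34 bits remain
Read 3: bits[14:22] width=8 -> value=73 (bin 01001001); offset now 22 = byte 2 bit 6; 26 bits remain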